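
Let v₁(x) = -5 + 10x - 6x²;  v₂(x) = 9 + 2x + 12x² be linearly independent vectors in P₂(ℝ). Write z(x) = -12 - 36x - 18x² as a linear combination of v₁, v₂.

Identify each element with its coordinate vector in ℝ³ via {1, x, x²}.
Write z = a₁v₁ + a₂v₂ and equate components.
The system has the unique solution (a₁, a₂) = (-3, -3).

z = -3v₁ - 3v₂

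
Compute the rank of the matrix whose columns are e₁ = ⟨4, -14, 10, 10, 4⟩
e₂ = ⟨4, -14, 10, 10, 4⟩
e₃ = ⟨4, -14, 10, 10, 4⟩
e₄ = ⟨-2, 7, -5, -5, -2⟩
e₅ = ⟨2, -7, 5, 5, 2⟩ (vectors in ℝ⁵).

1

Put the 5×5 matrix [e₁|e₂|e₃|e₄|e₅] into echelon form.
There is 1 pivot column, so rank = 1.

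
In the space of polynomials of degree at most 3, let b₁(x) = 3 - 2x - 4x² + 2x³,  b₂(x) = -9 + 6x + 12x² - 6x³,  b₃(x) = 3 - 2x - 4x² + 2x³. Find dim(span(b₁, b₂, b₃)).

1

Use coordinates relative to {1, x, …, x³}.
Put the 4×3 matrix [b₁|b₂|b₃] into echelon form.
Exactly 1 pivot survives; hence the rank is 1.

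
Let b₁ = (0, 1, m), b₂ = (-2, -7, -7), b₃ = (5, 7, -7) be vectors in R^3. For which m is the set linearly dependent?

m = 7/3

Place the vectors as rows of a 3×3 matrix; dependence ⇔ determinant zero.
Cofactor expansion gives det = 21*m - 49.
This vanishes exactly when m = 7/3.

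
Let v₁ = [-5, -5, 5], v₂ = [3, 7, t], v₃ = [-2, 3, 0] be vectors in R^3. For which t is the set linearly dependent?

t = -23/5

The vectors are dependent exactly when the determinant of the matrix with rows v₁, v₂, v₃ vanishes.
The determinant works out to 25*t + 115.
Setting this to zero gives t = -23/5.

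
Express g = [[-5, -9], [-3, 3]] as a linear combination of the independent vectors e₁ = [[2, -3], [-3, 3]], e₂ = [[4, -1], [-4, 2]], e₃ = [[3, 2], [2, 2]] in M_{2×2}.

g = 3e₁ - 2e₂ - e₃

Work in coordinates with respect to the standard basis {E₁₁, E₁₂, E₂₁, E₂₂}.
Write g = α₁e₁ + … + α₃e₃ and equate components.
Row-reducing the augmented matrix gives the unique coefficients (α₁, α₂, α₃) = (3, -2, -1).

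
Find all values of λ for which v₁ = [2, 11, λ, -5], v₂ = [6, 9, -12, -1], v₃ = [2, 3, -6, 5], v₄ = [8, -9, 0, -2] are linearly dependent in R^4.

The set is linearly dependent precisely when det[v₁; v₂; v₃; v₄] = 0.
Expanding, det = 672*λ + 5544.
Solving 672*λ + 5544 = 0 yields λ = -33/4.

λ = -33/4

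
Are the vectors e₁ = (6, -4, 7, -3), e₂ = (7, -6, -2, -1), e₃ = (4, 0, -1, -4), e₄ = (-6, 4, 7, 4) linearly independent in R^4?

Form the 4×4 matrix with these as columns; its determinant is 544.
A nonzero determinant means the columns are linearly independent.

linearly independent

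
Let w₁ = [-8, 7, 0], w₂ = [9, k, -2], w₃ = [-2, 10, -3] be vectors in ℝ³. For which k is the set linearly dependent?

The set is linearly dependent precisely when det[w₁; w₂; w₃] = 0.
Cofactor expansion gives det = 24*k + 57.
Solving 24*k + 57 = 0 yields k = -19/8.

k = -19/8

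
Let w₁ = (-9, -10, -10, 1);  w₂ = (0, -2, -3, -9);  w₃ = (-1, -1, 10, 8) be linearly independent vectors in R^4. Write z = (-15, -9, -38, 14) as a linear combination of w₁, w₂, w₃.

z = 2w₁ - 4w₂ - 3w₃

Set up the augmented matrix [w₁ | w₂ | w₃ | z] and row-reduce.
Back-substitution yields (c₁, c₂, c₃) = (2, -4, -3).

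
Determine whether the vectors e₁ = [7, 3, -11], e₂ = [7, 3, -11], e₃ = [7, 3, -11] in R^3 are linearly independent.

Two of the vectors are equal, giving an immediate dependence.

linearly dependent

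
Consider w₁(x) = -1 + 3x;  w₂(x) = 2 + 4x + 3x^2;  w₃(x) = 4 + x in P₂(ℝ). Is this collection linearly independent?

linearly independent

Write each element as a coordinate vector in ℝ³ using {1, x, x^2}.
Place the vectors as rows of a 3×3 matrix and reduce to echelon form.
The reduction yields 3 nonzero rows, so the rank is 3.
Since rank = 3 (the number of vectors), the set is linearly independent.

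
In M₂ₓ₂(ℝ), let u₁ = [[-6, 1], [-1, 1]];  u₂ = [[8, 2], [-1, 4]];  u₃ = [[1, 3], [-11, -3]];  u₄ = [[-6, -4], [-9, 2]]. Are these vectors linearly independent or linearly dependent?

Take coordinates with respect to the standard basis {E₁₁, E₁₂, E₂₁, E₂₂}.
Place the vectors as rows of a 4×4 matrix and reduce to echelon form.
The reduction yields 4 nonzero rows, so the rank is 4.
Since rank = 4 (the number of vectors), the set is linearly independent.

linearly independent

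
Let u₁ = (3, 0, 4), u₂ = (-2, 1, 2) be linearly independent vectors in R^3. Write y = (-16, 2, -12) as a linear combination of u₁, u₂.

y = -4u₁ + 2u₂

Write y = c₁u₁ + c₂u₂ and equate components.
Back-substitution yields (c₁, c₂) = (-4, 2).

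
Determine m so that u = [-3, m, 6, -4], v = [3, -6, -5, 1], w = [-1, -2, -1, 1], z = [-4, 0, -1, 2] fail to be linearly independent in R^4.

m = 25

The vectors are dependent exactly when the determinant of the matrix with rows u, v, w, z vanishes.
Cofactor expansion gives det = 100 - 4*m.
This vanishes exactly when m = 25.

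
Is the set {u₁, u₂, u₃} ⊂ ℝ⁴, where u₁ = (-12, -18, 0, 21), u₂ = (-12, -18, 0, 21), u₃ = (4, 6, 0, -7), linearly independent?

linearly dependent

Place the vectors as rows of a 3×4 matrix and reduce to echelon form.
The reduction yields 1 nonzero row, so the rank is 1.
Since rank 1 < 3, the set is linearly dependent.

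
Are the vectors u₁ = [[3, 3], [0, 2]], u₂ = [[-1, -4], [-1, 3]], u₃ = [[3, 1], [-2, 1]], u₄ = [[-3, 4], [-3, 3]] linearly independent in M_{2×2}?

Write each element as a coordinate vector in ℝ⁴ using {E₁₁, E₁₂, E₂₁, E₂₂}.
Row-reduce the matrix whose columns are u₁, u₂, u₃, u₄.
The reduction yields 4 nonzero rows, so the rank is 4.
Since rank = 4 (the number of vectors), the set is linearly independent.

linearly independent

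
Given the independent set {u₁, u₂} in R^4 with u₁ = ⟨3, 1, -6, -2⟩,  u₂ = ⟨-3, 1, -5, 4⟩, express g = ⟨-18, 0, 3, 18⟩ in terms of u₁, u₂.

Set up the augmented matrix [u₁ | u₂ | g] and row-reduce.
Row-reducing the augmented matrix gives the unique coefficients (α₁, α₂) = (-3, 3).

g = -3u₁ + 3u₂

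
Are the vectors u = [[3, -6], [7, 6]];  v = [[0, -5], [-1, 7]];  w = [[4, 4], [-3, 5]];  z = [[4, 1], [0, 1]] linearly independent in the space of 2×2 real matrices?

Write each element as a coordinate vector in ℝ⁴ using {E₁₁, E₁₂, E₂₁, E₂₂}.
Form the 4×4 matrix with these as columns; its determinant is -1067.
A nonzero determinant means the columns are linearly independent.

linearly independent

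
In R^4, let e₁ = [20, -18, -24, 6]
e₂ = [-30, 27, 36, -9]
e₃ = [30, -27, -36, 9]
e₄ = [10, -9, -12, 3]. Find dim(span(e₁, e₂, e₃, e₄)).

Form the matrix with e₁, e₂, e₃, e₄ as columns and reduce.
Exactly 1 pivot survives; hence the rank is 1.

dim = 1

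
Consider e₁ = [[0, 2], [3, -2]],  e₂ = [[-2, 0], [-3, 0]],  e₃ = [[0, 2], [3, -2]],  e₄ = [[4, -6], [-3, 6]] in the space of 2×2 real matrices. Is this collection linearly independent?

linearly dependent

Write each element as a coordinate vector in ℝ⁴ using {E₁₁, E₁₂, E₂₁, E₂₂}.
Two of the vectors are equal, giving an immediate dependence.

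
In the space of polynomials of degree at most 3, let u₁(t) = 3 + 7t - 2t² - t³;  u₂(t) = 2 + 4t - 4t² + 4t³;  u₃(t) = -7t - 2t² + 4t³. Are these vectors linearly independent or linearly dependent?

linearly independent

Write each element as a coordinate vector in ℝ⁴ using {1, t, …, t³}.
Row-reduce the matrix whose columns are u₁, u₂, u₃.
The reduction yields 3 nonzero rows, so the rank is 3.
Since rank = 3 (the number of vectors), the set is linearly independent.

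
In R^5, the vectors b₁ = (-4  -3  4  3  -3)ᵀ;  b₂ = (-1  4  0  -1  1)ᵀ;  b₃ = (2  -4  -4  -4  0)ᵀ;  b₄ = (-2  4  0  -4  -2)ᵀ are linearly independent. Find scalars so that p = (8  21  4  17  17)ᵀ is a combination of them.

Write p = α₁b₁ + … + α₄b₄ and equate components.
Row-reducing the augmented matrix gives the unique coefficients (α₁, …, α₄) = (-3, 2, -4, -3).

p = -3b₁ + 2b₂ - 4b₃ - 3b₄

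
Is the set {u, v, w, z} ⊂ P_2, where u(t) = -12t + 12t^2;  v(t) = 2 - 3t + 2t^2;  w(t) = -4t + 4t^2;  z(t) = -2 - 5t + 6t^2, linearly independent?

linearly dependent

Write each element as a coordinate vector in ℝ³ using {1, t, t^2}.
There are 4 vectors in a 3-dimensional space, so they cannot be linearly independent.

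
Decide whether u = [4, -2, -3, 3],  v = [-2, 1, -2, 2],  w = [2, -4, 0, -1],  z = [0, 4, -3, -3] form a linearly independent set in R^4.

Row-reduce the matrix whose columns are u, v, w, z.
The reduction yields 4 nonzero rows, so the rank is 4.
Since rank = 4 (the number of vectors), the set is linearly independent.

linearly independent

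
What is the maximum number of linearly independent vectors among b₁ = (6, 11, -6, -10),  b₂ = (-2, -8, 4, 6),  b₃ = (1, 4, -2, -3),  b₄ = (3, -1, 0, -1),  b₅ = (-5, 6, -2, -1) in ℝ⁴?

2

Row-reduce the 5×4 matrix with these as rows.
Exactly 2 pivots survive; hence the rank is 2.
(With 5 elements in a 4-dimensional space the rank is at most 4.)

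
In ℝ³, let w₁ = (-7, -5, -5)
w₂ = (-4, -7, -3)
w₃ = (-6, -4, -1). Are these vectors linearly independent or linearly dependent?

linearly independent

Row-reduce the matrix whose columns are w₁, w₂, w₃.
The reduction yields 3 nonzero rows, so the rank is 3.
Since rank = 3 (the number of vectors), the set is linearly independent.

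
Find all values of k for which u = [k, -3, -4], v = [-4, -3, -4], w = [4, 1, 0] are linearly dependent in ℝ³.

Dependence holds iff the 3×3 matrix [u v w] is singular.
The determinant works out to 4*k + 16.
Solving 4*k + 16 = 0 yields k = -4.

k = -4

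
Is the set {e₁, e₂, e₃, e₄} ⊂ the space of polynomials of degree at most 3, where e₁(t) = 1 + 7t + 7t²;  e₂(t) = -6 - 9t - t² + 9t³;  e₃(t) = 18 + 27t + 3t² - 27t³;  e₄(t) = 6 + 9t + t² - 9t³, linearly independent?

Take coordinates with respect to the standard basis {1, t, …, t³}.
Row-reduce the matrix whose columns are e₁, e₂, e₃, e₄.
The reduction yields 2 nonzero rows, so the rank is 2.
Since rank 2 < 4, the set is linearly dependent.
Indeed 3e₂ + e₃ = 0.

linearly dependent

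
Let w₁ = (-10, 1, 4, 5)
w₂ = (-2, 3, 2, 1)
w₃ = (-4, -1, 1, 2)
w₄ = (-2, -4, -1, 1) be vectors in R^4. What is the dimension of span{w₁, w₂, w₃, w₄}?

Row-reduce the 4×4 matrix with these as rows.
Exactly 2 pivots survive; hence the rank is 2.

dim = 2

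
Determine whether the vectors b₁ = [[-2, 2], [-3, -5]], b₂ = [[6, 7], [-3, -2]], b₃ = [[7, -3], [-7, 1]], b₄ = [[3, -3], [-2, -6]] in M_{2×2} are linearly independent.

linearly independent

Take coordinates with respect to the standard basis {E₁₁, E₁₂, E₂₁, E₂₂}.
Form the 4×4 matrix with these as columns; its determinant is -2942.
A nonzero determinant means the columns are linearly independent.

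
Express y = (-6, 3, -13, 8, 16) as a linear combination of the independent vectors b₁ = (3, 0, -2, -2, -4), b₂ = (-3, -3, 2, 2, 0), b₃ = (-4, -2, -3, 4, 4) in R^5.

y = -b₁ - 3b₂ + 3b₃

Since b₁, b₂, b₃ are independent, the coefficients expressing y are uniquely determined by a linear system.
The system has the unique solution (α₁, α₂, α₃) = (-1, -3, 3).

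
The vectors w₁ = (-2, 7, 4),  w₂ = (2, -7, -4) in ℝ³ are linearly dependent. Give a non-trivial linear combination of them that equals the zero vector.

w₁ + w₂ = 0

Solve the homogeneous system with w₁, w₂ as columns by row-reducing the coefficient matrix.
One solution (up to scaling) is (1, 1).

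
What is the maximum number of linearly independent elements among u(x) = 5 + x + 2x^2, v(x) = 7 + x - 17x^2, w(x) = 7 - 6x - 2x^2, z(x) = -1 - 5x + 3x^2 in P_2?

3

Pass to coordinate vectors with respect to the basis {1, x, x^2}.
Apply Gaussian elimination to the matrix whose rows are u, v, w, z.
Reduction leaves 3 leading entries, giving rank 3.
(With 4 elements in a 3-dimensional space the rank is at most 3.)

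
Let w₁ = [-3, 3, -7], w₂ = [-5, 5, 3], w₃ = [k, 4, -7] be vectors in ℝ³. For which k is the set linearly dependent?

k = -4

Dependence holds iff the 3×3 matrix [w₁ w₂ w₃] is singular.
Cofactor expansion gives det = 44*k + 176.
Solving 44*k + 176 = 0 yields k = -4.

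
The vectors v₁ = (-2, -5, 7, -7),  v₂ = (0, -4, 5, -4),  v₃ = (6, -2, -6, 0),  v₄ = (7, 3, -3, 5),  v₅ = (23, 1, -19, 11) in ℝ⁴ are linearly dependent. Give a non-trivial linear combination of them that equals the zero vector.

Solve the homogeneous system with v₁, v₂, v₃, v₄, v₅ as columns by row-reducing the coefficient matrix.
One solution (up to scaling) is (2, -2, -2, -1, 1).

2v₁ - 2v₂ - 2v₃ - v₄ + v₅ = 0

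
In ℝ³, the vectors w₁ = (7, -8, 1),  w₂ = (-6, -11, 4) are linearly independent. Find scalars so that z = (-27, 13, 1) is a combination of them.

Write z = c₁w₁ + c₂w₂ and equate components.
Back-substitution yields (c₁, c₂) = (-3, 1).

z = -3w₁ + w₂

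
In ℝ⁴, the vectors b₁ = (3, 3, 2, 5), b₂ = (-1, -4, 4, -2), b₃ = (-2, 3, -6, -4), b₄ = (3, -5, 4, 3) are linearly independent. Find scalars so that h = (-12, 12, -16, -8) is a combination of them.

h = -4b₁ - 4b₂ - 4b₃ - 4b₄

Solve the system with b₁, b₂, b₃, b₄ as columns and h as the right-hand side.
Back-substitution yields (c₁, …, c₄) = (-4, -4, -4, -4).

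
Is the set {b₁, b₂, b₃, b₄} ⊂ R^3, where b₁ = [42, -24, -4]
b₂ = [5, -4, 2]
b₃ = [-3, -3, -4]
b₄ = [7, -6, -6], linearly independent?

There are 4 vectors in a 3-dimensional space, so they cannot be linearly independent.

linearly dependent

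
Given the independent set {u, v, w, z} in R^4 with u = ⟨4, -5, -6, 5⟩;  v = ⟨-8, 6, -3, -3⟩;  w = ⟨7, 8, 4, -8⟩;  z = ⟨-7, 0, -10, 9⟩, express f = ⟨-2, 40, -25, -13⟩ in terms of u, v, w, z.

Write f = α₁u + … + α₄z and equate components.
Row-reducing the augmented matrix gives the unique coefficients (α₁, …, α₄) = (2, 3, 4, 2).

f = 2u + 3v + 4w + 2z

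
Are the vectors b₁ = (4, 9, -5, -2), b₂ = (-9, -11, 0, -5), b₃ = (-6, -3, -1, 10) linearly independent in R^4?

Place the vectors as rows of a 3×4 matrix and reduce to echelon form.
The reduction yields 3 nonzero rows, so the rank is 3.
Since rank = 3 (the number of vectors), the set is linearly independent.

linearly independent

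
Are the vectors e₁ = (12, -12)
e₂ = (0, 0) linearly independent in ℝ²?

One of the vectors is the zero vector, so the set is linearly dependent.

linearly dependent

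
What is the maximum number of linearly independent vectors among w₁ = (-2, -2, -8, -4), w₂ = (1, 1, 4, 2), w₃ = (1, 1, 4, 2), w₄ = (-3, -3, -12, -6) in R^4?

1

Form the matrix with w₁, w₂, w₃, w₄ as columns and reduce.
Reduction leaves 1 leading entry, giving rank 1.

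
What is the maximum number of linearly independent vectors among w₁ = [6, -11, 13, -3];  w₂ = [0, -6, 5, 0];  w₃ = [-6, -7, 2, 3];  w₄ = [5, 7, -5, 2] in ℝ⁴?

3

Put the 4×4 matrix [w₁|w₂|w₃|w₄] into echelon form.
Reduction leaves 3 leading entries, giving rank 3.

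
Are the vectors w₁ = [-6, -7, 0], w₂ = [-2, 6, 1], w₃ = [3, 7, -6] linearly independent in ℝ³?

linearly independent

Form the 3×3 matrix with these as columns; its determinant is 321.
A nonzero determinant means the columns are linearly independent.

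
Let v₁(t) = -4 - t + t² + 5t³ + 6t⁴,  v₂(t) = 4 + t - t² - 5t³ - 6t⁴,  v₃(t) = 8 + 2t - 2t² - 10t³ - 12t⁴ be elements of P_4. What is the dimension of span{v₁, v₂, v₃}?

1

Represent each element by its coordinate vector in ℝ⁵.
Apply Gaussian elimination to the matrix whose rows are v₁, v₂, v₃.
There is 1 pivot column, so rank = 1.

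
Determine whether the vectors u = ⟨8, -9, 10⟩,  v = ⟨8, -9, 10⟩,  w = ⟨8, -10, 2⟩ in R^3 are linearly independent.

linearly dependent

Form the 3×3 matrix with these as columns; its determinant is 0.
A zero determinant means the columns are linearly dependent.
Indeed u - v = 0.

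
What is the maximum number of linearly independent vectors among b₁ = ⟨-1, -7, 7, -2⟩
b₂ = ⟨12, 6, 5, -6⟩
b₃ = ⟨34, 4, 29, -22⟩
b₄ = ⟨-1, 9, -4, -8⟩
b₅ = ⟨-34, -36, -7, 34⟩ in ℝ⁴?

3

Put the 4×5 matrix [b₁|b₂|b₃|b₄|b₅] into echelon form.
The echelon form has 3 nonzero rows, so the rank is 3.
(With 5 elements in a 4-dimensional space the rank is at most 4.)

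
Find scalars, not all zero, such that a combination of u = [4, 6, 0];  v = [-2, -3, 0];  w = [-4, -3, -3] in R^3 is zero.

Solve the homogeneous system with u, v, w as columns by row-reducing the coefficient matrix.
The free variable yields coefficients (1, 2, 0) (any nonzero multiple also works).

u + 2v = 0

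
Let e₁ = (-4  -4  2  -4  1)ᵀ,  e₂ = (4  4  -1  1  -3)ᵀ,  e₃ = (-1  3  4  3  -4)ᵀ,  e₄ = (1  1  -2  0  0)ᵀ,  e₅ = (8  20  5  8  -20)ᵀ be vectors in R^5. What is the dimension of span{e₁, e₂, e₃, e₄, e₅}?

Row-reduce the 5×5 matrix with these as rows.
Reduction leaves 4 leading entries, giving rank 4.

4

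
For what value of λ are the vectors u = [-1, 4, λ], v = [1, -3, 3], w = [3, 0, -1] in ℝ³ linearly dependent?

The set is linearly dependent precisely when det[u; v; w] = 0.
Expanding, det = 9*λ + 37.
Solving 9*λ + 37 = 0 yields λ = -37/9.

λ = -37/9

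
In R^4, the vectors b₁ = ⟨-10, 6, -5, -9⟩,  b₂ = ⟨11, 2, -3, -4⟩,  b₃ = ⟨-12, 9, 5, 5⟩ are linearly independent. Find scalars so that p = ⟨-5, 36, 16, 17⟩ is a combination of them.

p = -b₁ + 3b₂ + 4b₃

Solve the system with b₁, b₂, b₃ as columns and p as the right-hand side.
The system has the unique solution (a₁, a₂, a₃) = (-1, 3, 4).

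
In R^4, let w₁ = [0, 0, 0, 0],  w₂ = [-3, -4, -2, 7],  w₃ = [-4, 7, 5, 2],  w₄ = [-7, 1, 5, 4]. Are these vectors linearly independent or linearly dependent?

One of the vectors is the zero vector, so the set is linearly dependent.

linearly dependent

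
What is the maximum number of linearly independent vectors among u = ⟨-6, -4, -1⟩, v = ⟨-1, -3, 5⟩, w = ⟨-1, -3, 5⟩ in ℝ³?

Row-reduce the 3×3 matrix with these as rows.
The echelon form has 2 nonzero rows, so the rank is 2.

2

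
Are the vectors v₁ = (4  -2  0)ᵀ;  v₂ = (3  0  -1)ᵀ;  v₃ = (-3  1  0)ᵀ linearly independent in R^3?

Form the 3×3 matrix with these as columns; its determinant is -2.
A nonzero determinant means the columns are linearly independent.

linearly independent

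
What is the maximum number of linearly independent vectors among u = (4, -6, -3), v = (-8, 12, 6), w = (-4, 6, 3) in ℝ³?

1

Put the 3×3 matrix [u|v|w] into echelon form.
Exactly 1 pivot survives; hence the rank is 1.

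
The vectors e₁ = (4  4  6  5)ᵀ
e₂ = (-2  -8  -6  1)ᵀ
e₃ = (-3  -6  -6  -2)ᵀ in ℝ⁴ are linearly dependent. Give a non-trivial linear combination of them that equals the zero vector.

Solve the homogeneous system with e₁, e₂, e₃ as columns by row-reducing the coefficient matrix.
A generator of the null space is (1, -1, 2).

e₁ - e₂ + 2e₃ = 0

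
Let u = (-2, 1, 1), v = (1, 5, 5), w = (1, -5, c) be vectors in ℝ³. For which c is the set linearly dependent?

c = -5

The set is linearly dependent precisely when det[u; v; w] = 0.
Cofactor expansion gives det = -11*c - 55.
Setting this to zero gives c = -5.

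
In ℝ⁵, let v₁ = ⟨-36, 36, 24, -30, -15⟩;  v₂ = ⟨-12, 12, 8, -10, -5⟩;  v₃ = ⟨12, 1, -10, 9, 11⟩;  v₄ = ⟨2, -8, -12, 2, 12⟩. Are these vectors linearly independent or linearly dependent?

linearly dependent

One vector is a scalar multiple of another, so the set is dependent.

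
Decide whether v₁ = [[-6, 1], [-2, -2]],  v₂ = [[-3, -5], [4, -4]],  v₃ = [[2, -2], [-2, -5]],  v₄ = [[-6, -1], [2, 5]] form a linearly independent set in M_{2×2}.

linearly independent

Take coordinates with respect to the standard basis {E₁₁, E₁₂, E₂₁, E₂₂}.
Form the 4×4 matrix with these as columns; its determinant is -774.
A nonzero determinant means the columns are linearly independent.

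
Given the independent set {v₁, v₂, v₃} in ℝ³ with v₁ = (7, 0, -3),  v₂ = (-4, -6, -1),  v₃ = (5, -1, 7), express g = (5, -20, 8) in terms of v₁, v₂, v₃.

g = v₁ + 3v₂ + 2v₃

Solve the system with v₁, v₂, v₃ as columns and g as the right-hand side.
The system has the unique solution (α₁, α₂, α₃) = (1, 3, 2).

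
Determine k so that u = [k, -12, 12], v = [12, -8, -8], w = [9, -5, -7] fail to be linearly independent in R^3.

Dependence holds iff the 3×3 matrix [u v w] is singular.
Cofactor expansion gives det = 16*k.
This vanishes exactly when k = 0.

k = 0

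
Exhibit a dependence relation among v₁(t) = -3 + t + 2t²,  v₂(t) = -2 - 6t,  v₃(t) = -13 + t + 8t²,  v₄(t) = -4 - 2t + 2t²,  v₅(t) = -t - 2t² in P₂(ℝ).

Take coordinates with respect to {1, t, t²}.
Row-reduce the matrix with v₁, v₂, v₃, v₄, v₅ as columns; the null space gives the coefficients.
The free variable yields coefficients (8, 1, -2, 0, 0) (any nonzero multiple also works).

8v₁ + v₂ - 2v₃ = 0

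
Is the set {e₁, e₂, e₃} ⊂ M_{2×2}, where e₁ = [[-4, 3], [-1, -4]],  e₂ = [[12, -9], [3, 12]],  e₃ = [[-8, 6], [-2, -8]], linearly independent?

Write each element as a coordinate vector in ℝ⁴ using {E₁₁, E₁₂, E₂₁, E₂₂}.
Row-reduce the matrix whose columns are e₁, e₂, e₃.
The reduction yields 1 nonzero row, so the rank is 1.
Since rank 1 < 3, the set is linearly dependent.

linearly dependent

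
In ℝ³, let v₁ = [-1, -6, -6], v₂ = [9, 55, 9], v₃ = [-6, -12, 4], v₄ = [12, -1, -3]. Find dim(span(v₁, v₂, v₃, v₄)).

Put the 3×4 matrix [v₁|v₂|v₃|v₄] into echelon form.
There are 3 pivot columns, so rank = 3.
(With 4 elements in a 3-dimensional space the rank is at most 3.)

dim = 3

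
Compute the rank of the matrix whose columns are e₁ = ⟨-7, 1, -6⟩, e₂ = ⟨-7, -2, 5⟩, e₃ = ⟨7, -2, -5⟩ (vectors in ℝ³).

rank 3

Row-reduce the 3×3 matrix with these as rows.
The echelon form has 3 nonzero rows, so the rank is 3.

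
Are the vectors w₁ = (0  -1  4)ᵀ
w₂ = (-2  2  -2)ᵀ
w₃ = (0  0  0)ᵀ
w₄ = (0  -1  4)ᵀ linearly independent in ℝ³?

There are 4 vectors in a 3-dimensional space, so they cannot be linearly independent.

linearly dependent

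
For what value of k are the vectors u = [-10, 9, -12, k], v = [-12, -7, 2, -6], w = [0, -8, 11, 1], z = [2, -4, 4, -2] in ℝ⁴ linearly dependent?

Dependence holds iff the 4×4 matrix [u v w z] is singular.
Expanding, det = 266*k - 532.
Setting this to zero gives k = 2.

k = 2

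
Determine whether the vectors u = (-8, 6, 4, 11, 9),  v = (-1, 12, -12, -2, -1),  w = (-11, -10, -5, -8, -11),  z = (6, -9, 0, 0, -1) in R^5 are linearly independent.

Place the vectors as rows of a 4×5 matrix and reduce to echelon form.
The reduction yields 4 nonzero rows, so the rank is 4.
Since rank = 4 (the number of vectors), the set is linearly independent.

linearly independent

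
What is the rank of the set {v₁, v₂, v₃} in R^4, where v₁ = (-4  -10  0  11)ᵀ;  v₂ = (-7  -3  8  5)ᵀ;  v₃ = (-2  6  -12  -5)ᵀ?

rank 3

Form the matrix with v₁, v₂, v₃ as columns and reduce.
Exactly 3 pivots survive; hence the rank is 3.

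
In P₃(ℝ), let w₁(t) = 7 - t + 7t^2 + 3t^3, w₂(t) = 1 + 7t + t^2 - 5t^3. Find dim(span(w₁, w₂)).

Pass to coordinate vectors with respect to the basis {1, t, …, t^3}.
Row-reduce the 2×4 matrix with these as rows.
Reduction leaves 2 leading entries, giving rank 2.

2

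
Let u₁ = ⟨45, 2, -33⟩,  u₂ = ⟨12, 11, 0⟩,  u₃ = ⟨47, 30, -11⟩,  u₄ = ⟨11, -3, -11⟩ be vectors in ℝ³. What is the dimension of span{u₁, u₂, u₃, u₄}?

dim = 2

Apply Gaussian elimination to the matrix whose rows are u₁, u₂, u₃, u₄.
Reduction leaves 2 leading entries, giving rank 2.
(With 4 elements in a 3-dimensional space the rank is at most 3.)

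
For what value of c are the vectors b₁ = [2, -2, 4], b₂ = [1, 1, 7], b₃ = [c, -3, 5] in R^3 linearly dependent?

Place the vectors as rows of a 3×3 matrix; dependence ⇔ determinant zero.
Expanding, det = 50 - 18*c.
Setting this to zero gives c = 25/9.

c = 25/9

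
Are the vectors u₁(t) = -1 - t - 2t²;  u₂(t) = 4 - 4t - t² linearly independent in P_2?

linearly independent

Take coordinates with respect to the standard basis {1, t, t²}.
Row-reduce the matrix whose columns are u₁, u₂.
The reduction yields 2 nonzero rows, so the rank is 2.
Since rank = 2 (the number of vectors), the set is linearly independent.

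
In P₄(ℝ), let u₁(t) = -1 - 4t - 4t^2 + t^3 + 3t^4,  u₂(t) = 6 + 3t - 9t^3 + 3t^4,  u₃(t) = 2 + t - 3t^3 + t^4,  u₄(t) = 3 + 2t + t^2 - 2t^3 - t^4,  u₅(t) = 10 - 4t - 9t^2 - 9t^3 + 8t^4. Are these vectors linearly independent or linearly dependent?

Take coordinates with respect to the standard basis {1, t, …, t^4}.
One vector is a scalar multiple of another, so the set is dependent.

linearly dependent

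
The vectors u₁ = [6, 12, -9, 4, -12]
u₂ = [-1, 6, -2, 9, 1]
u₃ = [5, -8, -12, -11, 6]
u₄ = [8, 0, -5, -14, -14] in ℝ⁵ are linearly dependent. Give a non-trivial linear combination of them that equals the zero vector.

u₁ - 2u₂ - u₄ = 0

Row-reduce the matrix with u₁, u₂, u₃, u₄ as columns; the null space gives the coefficients.
A generator of the null space is (1, -2, 0, -1).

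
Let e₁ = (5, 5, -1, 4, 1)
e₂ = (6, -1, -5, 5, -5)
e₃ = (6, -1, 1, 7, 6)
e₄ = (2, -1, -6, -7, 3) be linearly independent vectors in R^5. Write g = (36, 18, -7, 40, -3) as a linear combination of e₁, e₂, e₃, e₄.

g = 4e₁ + 2e₂ + e₃ - e₄

Set up the augmented matrix [e₁ | e₂ | e₃ | e₄ | g] and row-reduce.
Back-substitution yields (a₁, …, a₄) = (4, 2, 1, -1).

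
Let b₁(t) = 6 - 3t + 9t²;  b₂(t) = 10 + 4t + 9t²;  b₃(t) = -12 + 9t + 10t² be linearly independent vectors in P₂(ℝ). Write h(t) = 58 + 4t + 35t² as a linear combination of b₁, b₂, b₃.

h = b₁ + 4b₂ - b₃

Identify each element with its coordinate vector in ℝ³ via {1, t, t²}.
Write h = α₁b₁ + … + α₃b₃ and equate components.
The system has the unique solution (α₁, α₂, α₃) = (1, 4, -1).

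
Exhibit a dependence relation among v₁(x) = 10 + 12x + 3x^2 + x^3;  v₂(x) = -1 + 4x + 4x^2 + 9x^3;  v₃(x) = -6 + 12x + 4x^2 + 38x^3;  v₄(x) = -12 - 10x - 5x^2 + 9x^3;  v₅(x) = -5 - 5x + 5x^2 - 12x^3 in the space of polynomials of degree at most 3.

Pass to coordinate vectors relative to the basis {1, x, …, x^3}.
Solve the homogeneous system with v₁, v₂, v₃, v₄, v₅ as columns by row-reducing the coefficient matrix.
One solution (up to scaling) is (2, 2, -1, 2, 0).

2v₁ + 2v₂ - v₃ + 2v₄ = 0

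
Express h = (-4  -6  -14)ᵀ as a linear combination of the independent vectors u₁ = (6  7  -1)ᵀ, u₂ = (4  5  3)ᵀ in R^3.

h = 2u₁ - 4u₂

Since u₁, u₂ are independent, the coefficients expressing h are uniquely determined by a linear system.
Back-substitution yields (α₁, α₂) = (2, -4).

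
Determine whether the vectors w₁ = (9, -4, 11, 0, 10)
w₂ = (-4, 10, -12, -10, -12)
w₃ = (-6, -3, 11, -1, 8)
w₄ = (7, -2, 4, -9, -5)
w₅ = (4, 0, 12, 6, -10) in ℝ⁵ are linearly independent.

Row-reduce the matrix whose columns are w₁, w₂, w₃, w₄, w₅.
The reduction yields 5 nonzero rows, so the rank is 5.
Since rank = 5 (the number of vectors), the set is linearly independent.

linearly independent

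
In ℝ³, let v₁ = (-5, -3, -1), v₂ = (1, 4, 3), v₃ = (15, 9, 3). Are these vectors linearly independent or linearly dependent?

One vector is a scalar multiple of another, so the set is dependent.

linearly dependent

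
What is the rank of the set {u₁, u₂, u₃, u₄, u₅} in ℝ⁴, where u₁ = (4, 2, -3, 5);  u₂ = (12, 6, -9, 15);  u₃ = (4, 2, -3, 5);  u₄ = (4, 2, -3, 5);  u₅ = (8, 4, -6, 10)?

Put the 4×5 matrix [u₁|u₂|u₃|u₄|u₅] into echelon form.
Exactly 1 pivot survives; hence the rank is 1.
(With 5 elements in a 4-dimensional space the rank is at most 4.)

rank 1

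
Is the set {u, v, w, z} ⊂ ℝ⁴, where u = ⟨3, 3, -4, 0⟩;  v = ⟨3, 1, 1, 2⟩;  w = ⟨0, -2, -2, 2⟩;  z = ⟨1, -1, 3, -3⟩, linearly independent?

linearly independent

The matrix [u|v|w|z] has determinant -210.
A nonzero determinant means the columns are linearly independent.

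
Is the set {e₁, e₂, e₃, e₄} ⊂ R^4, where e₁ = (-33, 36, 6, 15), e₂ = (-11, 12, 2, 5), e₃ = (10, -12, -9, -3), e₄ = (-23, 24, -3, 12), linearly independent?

Form the 4×4 matrix with these as columns; its determinant is 0.
A zero determinant means the columns are linearly dependent.

linearly dependent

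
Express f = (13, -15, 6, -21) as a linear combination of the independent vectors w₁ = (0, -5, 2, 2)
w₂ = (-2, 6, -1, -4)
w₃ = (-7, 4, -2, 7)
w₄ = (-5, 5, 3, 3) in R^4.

Since w₁, w₂, w₃, w₄ are independent, the coefficients expressing f are uniquely determined by a linear system.
Row-reducing the augmented matrix gives the unique coefficients (a₁, …, a₄) = (4, 3, -2, -1).

f = 4w₁ + 3w₂ - 2w₃ - w₄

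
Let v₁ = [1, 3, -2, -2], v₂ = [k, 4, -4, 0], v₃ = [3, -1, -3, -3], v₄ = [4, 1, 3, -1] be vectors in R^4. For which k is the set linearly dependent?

k = -49/11

The set is linearly dependent precisely when det[v₁; v₂; v₃; v₄] = 0.
The determinant works out to -44*k - 196.
This vanishes exactly when k = -49/11.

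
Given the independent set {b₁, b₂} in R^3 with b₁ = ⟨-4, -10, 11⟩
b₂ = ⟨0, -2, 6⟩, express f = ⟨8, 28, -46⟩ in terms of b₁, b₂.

f = -2b₁ - 4b₂

Write f = c₁b₁ + c₂b₂ and equate components.
Row-reducing the augmented matrix gives the unique coefficients (c₁, c₂) = (-2, -4).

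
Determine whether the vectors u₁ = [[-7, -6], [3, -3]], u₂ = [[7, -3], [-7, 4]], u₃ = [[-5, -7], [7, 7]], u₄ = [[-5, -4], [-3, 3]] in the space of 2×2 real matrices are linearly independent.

linearly independent

Take coordinates with respect to the standard basis {E₁₁, E₁₂, E₂₁, E₂₂}.
Row-reduce the matrix whose columns are u₁, u₂, u₃, u₄.
The reduction yields 4 nonzero rows, so the rank is 4.
Since rank = 4 (the number of vectors), the set is linearly independent.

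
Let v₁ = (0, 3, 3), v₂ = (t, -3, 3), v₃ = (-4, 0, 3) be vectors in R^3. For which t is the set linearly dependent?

t = -8

The vectors are dependent exactly when the determinant of the matrix with rows v₁, v₂, v₃ vanishes.
Expanding, det = -9*t - 72.
Setting this to zero gives t = -8.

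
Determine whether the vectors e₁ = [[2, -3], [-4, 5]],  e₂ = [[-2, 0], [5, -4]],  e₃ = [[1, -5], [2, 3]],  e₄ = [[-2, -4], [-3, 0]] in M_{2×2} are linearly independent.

Write each element as a coordinate vector in ℝ⁴ using {E₁₁, E₁₂, E₂₁, E₂₂}.
The matrix [e₁|e₂|e₃|e₄] has determinant -8.
A nonzero determinant means the columns are linearly independent.

linearly independent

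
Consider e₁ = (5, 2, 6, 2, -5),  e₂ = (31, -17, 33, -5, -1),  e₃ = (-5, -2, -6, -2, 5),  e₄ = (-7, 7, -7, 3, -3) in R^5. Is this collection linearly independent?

linearly dependent

Place the vectors as rows of a 4×5 matrix and reduce to echelon form.
The reduction yields 2 nonzero rows, so the rank is 2.
Since rank 2 < 4, the set is linearly dependent.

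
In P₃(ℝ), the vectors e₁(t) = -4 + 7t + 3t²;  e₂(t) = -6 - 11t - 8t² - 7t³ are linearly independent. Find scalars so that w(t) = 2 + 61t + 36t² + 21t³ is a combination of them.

Work in coordinates with respect to the standard basis {1, t, …, t³}.
Solve the system with e₁, e₂ as columns and w as the right-hand side.
Back-substitution yields (a₁, a₂) = (4, -3).

w = 4e₁ - 3e₂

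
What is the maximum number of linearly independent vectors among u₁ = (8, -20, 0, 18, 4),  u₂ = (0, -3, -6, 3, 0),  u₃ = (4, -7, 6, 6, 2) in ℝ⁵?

2

Row-reduce the 3×5 matrix with these as rows.
There are 2 pivot columns, so rank = 2.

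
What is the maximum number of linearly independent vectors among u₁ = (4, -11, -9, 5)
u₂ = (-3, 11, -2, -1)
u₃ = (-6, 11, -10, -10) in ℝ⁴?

3

Form the matrix with u₁, u₂, u₃ as columns and reduce.
Exactly 3 pivots survive; hence the rank is 3.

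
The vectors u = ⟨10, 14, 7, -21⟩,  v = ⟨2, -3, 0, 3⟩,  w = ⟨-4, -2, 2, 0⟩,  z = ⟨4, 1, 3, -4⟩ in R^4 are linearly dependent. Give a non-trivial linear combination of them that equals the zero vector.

Set up α₁u + … + α₄z = 0 and solve the homogeneous system.
A generator of the null space is (1, 3, 1, -3).

u + 3v + w - 3z = 0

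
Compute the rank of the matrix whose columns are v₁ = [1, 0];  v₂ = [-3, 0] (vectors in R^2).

Row-reduce the 2×2 matrix with these as rows.
Reduction leaves 1 leading entry, giving rank 1.

rank 1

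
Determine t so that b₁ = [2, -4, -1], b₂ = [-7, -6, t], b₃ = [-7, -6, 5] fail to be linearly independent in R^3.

Dependence holds iff the 3×3 matrix [b₁ b₂ b₃] is singular.
Cofactor expansion gives det = 40*t - 200.
Setting this to zero gives t = 5.

t = 5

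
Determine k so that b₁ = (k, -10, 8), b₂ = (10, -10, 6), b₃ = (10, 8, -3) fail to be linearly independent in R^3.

Dependence holds iff the 3×3 matrix [b₁ b₂ b₃] is singular.
Cofactor expansion gives det = 540 - 18*k.
This vanishes exactly when k = 30.

k = 30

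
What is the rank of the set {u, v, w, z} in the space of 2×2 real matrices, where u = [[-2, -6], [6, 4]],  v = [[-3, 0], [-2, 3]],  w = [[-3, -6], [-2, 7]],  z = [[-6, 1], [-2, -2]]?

Represent each element by its coordinate vector in ℝ⁴.
Row-reduce the 4×4 matrix with these as rows.
Reduction leaves 4 leading entries, giving rank 4.

rank 4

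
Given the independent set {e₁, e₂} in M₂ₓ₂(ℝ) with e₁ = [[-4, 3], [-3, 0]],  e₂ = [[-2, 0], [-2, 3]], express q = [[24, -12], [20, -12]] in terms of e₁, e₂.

Identify each element with its coordinate vector in ℝ⁴ via {E₁₁, E₁₂, E₂₁, E₂₂}.
Since e₁, e₂ are independent, the coefficients expressing q are uniquely determined by a linear system.
The system has the unique solution (a₁, a₂) = (-4, -4).

q = -4e₁ - 4e₂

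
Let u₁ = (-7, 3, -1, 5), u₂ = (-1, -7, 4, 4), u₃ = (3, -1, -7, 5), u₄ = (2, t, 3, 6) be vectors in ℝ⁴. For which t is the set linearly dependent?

The set is linearly dependent precisely when det[u₁; u₂; u₃; u₄] = 0.
Expanding, det = -378*t - 4158.
Setting this to zero gives t = -11.

t = -11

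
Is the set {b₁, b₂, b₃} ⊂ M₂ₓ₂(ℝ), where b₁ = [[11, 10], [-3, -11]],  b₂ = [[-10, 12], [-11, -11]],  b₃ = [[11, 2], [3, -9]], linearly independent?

Take coordinates with respect to the standard basis {E₁₁, E₁₂, E₂₁, E₂₂}.
Row-reduce the matrix whose columns are b₁, b₂, b₃.
The reduction yields 3 nonzero rows, so the rank is 3.
Since rank = 3 (the number of vectors), the set is linearly independent.

linearly independent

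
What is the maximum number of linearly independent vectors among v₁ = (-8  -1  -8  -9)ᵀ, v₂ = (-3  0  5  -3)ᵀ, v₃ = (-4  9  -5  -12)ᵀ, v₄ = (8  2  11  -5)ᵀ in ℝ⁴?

4

Row-reduce the 4×4 matrix with these as rows.
Reduction leaves 4 leading entries, giving rank 4.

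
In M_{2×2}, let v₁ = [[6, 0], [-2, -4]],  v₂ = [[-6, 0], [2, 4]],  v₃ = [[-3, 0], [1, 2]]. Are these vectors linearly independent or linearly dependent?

linearly dependent

Take coordinates with respect to the standard basis {E₁₁, E₁₂, E₂₁, E₂₂}.
Row-reduce the matrix whose columns are v₁, v₂, v₃.
The reduction yields 1 nonzero row, so the rank is 1.
Since rank 1 < 3, the set is linearly dependent.
Indeed v₁ + v₂ = 0.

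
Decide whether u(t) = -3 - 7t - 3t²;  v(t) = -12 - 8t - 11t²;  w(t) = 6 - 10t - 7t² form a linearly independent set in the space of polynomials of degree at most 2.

linearly independent

Write each element as a coordinate vector in ℝ³ using {1, t, t²}.
Place the vectors as rows of a 3×3 matrix and reduce to echelon form.
The reduction yields 3 nonzero rows, so the rank is 3.
Since rank = 3 (the number of vectors), the set is linearly independent.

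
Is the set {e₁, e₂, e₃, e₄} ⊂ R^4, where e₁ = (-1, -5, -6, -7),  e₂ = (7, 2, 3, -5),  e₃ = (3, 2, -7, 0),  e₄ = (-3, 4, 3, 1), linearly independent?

Row-reduce the matrix whose columns are e₁, e₂, e₃, e₄.
The reduction yields 4 nonzero rows, so the rank is 4.
Since rank = 4 (the number of vectors), the set is linearly independent.

linearly independent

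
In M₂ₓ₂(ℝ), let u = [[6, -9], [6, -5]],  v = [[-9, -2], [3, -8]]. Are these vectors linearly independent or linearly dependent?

Write each element as a coordinate vector in ℝ⁴ using {E₁₁, E₁₂, E₂₁, E₂₂}.
Row-reduce the matrix whose columns are u, v.
The reduction yields 2 nonzero rows, so the rank is 2.
Since rank = 2 (the number of vectors), the set is linearly independent.

linearly independent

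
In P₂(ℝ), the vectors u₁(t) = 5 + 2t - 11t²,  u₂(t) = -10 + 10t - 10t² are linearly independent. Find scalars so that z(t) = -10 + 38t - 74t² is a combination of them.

Identify each element with its coordinate vector in ℝ³ via {1, t, t²}.
Write z = α₁u₁ + α₂u₂ and equate components.
The system has the unique solution (α₁, α₂) = (4, 3).

z = 4u₁ + 3u₂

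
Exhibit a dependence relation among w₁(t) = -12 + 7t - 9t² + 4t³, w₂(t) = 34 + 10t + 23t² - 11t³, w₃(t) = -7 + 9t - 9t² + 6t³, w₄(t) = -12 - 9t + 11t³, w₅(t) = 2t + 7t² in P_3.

Pass to coordinate vectors relative to the basis {1, t, …, t³}.
Solve the homogeneous system with w₁, w₂, w₃, w₄, w₅ as columns by row-reducing the coefficient matrix.
One solution (up to scaling) is (3, 1, -2, 1, -2).

3w₁ + w₂ - 2w₃ + w₄ - 2w₅ = 0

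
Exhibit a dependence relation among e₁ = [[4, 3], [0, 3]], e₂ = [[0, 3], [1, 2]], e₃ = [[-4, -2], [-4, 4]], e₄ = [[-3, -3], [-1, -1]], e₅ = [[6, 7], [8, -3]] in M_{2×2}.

Take coordinates with respect to {E₁₁, E₁₂, E₂₁, E₂₂}.
Set up α₁e₁ + … + α₅e₅ = 0 and solve the homogeneous system.
A generator of the null space is (1, 2, -2, 2, -1).

e₁ + 2e₂ - 2e₃ + 2e₄ - e₅ = 0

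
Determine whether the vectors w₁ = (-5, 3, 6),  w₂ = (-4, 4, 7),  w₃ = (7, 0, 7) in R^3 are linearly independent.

linearly independent

Row-reduce the matrix whose columns are w₁, w₂, w₃.
The reduction yields 3 nonzero rows, so the rank is 3.
Since rank = 3 (the number of vectors), the set is linearly independent.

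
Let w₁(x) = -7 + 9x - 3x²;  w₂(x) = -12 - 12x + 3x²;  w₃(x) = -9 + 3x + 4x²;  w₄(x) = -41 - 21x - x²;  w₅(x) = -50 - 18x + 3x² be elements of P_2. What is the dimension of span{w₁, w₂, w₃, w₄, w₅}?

Use coordinates relative to {1, x, x²}.
Form the matrix with w₁, w₂, w₃, w₄, w₅ as columns and reduce.
There are 3 pivot columns, so rank = 3.
(With 5 elements in a 3-dimensional space the rank is at most 3.)

dim = 3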